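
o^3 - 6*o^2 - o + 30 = (o - 5)*(o - 3)*(o + 2)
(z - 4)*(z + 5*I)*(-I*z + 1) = -I*z^3 + 6*z^2 + 4*I*z^2 - 24*z + 5*I*z - 20*I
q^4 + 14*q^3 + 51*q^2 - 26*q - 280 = (q - 2)*(q + 4)*(q + 5)*(q + 7)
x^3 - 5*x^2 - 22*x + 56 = (x - 7)*(x - 2)*(x + 4)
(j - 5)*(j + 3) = j^2 - 2*j - 15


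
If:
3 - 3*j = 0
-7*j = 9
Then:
No Solution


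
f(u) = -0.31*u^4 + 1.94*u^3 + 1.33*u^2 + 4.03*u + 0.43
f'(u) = -1.24*u^3 + 5.82*u^2 + 2.66*u + 4.03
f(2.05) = 25.52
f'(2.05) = 23.26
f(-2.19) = -29.52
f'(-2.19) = 39.14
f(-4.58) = -312.91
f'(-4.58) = 233.06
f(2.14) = 27.66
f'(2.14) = 24.22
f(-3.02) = -78.83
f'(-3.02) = 83.23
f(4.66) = 98.22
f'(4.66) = 17.33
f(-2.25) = -31.95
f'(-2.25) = 41.63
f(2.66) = 41.55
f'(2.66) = 28.95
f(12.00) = -2835.53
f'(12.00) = -1268.69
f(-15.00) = -22002.02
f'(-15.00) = 5458.63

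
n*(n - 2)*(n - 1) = n^3 - 3*n^2 + 2*n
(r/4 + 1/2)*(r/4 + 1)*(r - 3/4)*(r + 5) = r^4/16 + 41*r^3/64 + 119*r^2/64 + 23*r/32 - 15/8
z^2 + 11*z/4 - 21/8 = (z - 3/4)*(z + 7/2)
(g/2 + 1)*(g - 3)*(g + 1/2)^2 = g^4/2 - 27*g^2/8 - 25*g/8 - 3/4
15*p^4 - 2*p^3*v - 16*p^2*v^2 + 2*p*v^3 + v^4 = (-3*p + v)*(-p + v)*(p + v)*(5*p + v)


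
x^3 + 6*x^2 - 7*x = x*(x - 1)*(x + 7)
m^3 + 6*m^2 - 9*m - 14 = (m - 2)*(m + 1)*(m + 7)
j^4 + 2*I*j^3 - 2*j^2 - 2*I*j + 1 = (j - 1)*(j + 1)*(j + I)^2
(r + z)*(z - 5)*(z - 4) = r*z^2 - 9*r*z + 20*r + z^3 - 9*z^2 + 20*z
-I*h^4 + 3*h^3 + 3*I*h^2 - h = h*(h + I)^2*(-I*h + 1)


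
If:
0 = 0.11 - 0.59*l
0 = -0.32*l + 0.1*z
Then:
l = 0.19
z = 0.60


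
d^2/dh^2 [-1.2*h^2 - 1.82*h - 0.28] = -2.40000000000000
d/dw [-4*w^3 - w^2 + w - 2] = -12*w^2 - 2*w + 1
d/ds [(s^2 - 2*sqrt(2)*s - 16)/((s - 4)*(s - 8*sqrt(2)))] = (2*(s - 4)*(s - 8*sqrt(2))*(s - sqrt(2)) + (s - 4)*(-s^2 + 2*sqrt(2)*s + 16) + (s - 8*sqrt(2))*(-s^2 + 2*sqrt(2)*s + 16))/((s - 4)^2*(s - 8*sqrt(2))^2)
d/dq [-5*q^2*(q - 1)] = 5*q*(2 - 3*q)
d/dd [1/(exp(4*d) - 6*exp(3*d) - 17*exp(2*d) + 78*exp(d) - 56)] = (-4*exp(3*d) + 18*exp(2*d) + 34*exp(d) - 78)*exp(d)/(-exp(4*d) + 6*exp(3*d) + 17*exp(2*d) - 78*exp(d) + 56)^2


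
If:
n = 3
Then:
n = 3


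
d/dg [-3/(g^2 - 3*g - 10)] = 3*(2*g - 3)/(-g^2 + 3*g + 10)^2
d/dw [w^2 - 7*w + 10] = 2*w - 7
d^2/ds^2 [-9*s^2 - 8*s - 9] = -18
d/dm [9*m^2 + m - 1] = 18*m + 1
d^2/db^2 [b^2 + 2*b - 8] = 2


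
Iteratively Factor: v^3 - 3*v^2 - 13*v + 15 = (v - 5)*(v^2 + 2*v - 3) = (v - 5)*(v - 1)*(v + 3)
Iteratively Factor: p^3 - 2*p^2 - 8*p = (p)*(p^2 - 2*p - 8) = p*(p - 4)*(p + 2)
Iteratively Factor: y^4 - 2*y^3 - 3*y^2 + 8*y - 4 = (y - 2)*(y^3 - 3*y + 2) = (y - 2)*(y + 2)*(y^2 - 2*y + 1) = (y - 2)*(y - 1)*(y + 2)*(y - 1)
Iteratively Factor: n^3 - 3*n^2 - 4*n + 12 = (n - 2)*(n^2 - n - 6) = (n - 2)*(n + 2)*(n - 3)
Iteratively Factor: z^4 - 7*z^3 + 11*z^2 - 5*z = (z - 5)*(z^3 - 2*z^2 + z) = z*(z - 5)*(z^2 - 2*z + 1) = z*(z - 5)*(z - 1)*(z - 1)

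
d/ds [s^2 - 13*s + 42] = 2*s - 13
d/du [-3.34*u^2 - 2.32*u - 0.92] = -6.68*u - 2.32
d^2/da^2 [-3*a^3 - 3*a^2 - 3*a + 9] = -18*a - 6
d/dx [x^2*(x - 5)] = x*(3*x - 10)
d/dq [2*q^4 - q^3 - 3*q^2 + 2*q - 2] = 8*q^3 - 3*q^2 - 6*q + 2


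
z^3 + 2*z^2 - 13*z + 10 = (z - 2)*(z - 1)*(z + 5)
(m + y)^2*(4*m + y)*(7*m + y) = 28*m^4 + 67*m^3*y + 51*m^2*y^2 + 13*m*y^3 + y^4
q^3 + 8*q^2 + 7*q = q*(q + 1)*(q + 7)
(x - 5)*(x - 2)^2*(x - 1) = x^4 - 10*x^3 + 33*x^2 - 44*x + 20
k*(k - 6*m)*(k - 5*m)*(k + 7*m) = k^4 - 4*k^3*m - 47*k^2*m^2 + 210*k*m^3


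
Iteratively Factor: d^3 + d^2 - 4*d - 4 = (d - 2)*(d^2 + 3*d + 2) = (d - 2)*(d + 1)*(d + 2)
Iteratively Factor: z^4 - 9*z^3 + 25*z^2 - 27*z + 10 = (z - 1)*(z^3 - 8*z^2 + 17*z - 10) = (z - 2)*(z - 1)*(z^2 - 6*z + 5) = (z - 2)*(z - 1)^2*(z - 5)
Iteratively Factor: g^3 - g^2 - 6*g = (g - 3)*(g^2 + 2*g) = g*(g - 3)*(g + 2)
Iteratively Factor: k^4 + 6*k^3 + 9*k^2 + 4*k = (k + 1)*(k^3 + 5*k^2 + 4*k) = (k + 1)*(k + 4)*(k^2 + k) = k*(k + 1)*(k + 4)*(k + 1)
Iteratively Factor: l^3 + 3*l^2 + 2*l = (l + 1)*(l^2 + 2*l) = l*(l + 1)*(l + 2)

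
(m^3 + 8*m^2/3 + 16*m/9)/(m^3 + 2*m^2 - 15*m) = (9*m^2 + 24*m + 16)/(9*(m^2 + 2*m - 15))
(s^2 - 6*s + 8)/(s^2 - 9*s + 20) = (s - 2)/(s - 5)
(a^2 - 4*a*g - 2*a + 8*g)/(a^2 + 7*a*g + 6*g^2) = (a^2 - 4*a*g - 2*a + 8*g)/(a^2 + 7*a*g + 6*g^2)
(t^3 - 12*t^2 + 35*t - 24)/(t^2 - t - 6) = (t^2 - 9*t + 8)/(t + 2)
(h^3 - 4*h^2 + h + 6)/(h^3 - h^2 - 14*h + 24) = (h + 1)/(h + 4)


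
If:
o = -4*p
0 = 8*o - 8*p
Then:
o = 0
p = 0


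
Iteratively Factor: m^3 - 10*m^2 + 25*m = (m - 5)*(m^2 - 5*m) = m*(m - 5)*(m - 5)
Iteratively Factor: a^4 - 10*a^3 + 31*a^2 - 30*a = (a)*(a^3 - 10*a^2 + 31*a - 30) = a*(a - 3)*(a^2 - 7*a + 10) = a*(a - 3)*(a - 2)*(a - 5)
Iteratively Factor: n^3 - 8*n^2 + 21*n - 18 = (n - 2)*(n^2 - 6*n + 9) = (n - 3)*(n - 2)*(n - 3)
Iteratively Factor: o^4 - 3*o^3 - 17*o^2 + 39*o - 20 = (o - 1)*(o^3 - 2*o^2 - 19*o + 20) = (o - 1)*(o + 4)*(o^2 - 6*o + 5) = (o - 5)*(o - 1)*(o + 4)*(o - 1)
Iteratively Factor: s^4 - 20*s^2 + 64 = (s + 2)*(s^3 - 2*s^2 - 16*s + 32) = (s + 2)*(s + 4)*(s^2 - 6*s + 8) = (s - 2)*(s + 2)*(s + 4)*(s - 4)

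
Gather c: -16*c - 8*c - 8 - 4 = -24*c - 12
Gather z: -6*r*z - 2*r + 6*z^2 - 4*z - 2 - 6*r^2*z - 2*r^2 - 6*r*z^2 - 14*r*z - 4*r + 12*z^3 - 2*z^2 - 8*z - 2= -2*r^2 - 6*r + 12*z^3 + z^2*(4 - 6*r) + z*(-6*r^2 - 20*r - 12) - 4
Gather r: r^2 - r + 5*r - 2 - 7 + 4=r^2 + 4*r - 5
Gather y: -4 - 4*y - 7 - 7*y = -11*y - 11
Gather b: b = b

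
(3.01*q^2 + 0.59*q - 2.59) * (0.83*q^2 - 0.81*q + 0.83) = 2.4983*q^4 - 1.9484*q^3 - 0.1293*q^2 + 2.5876*q - 2.1497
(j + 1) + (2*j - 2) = 3*j - 1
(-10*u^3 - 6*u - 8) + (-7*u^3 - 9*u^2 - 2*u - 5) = -17*u^3 - 9*u^2 - 8*u - 13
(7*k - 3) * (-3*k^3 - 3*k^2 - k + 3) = -21*k^4 - 12*k^3 + 2*k^2 + 24*k - 9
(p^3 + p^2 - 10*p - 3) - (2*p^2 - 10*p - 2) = p^3 - p^2 - 1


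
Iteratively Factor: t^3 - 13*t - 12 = (t + 1)*(t^2 - t - 12) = (t + 1)*(t + 3)*(t - 4)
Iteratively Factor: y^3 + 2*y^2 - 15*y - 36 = (y + 3)*(y^2 - y - 12) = (y - 4)*(y + 3)*(y + 3)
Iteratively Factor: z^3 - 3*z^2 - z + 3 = (z - 1)*(z^2 - 2*z - 3) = (z - 3)*(z - 1)*(z + 1)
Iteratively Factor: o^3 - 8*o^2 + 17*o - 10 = (o - 2)*(o^2 - 6*o + 5) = (o - 5)*(o - 2)*(o - 1)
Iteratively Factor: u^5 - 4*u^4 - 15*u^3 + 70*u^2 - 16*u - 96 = (u - 4)*(u^4 - 15*u^2 + 10*u + 24) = (u - 4)*(u + 1)*(u^3 - u^2 - 14*u + 24) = (u - 4)*(u - 2)*(u + 1)*(u^2 + u - 12) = (u - 4)*(u - 2)*(u + 1)*(u + 4)*(u - 3)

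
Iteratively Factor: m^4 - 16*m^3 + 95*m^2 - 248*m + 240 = (m - 3)*(m^3 - 13*m^2 + 56*m - 80) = (m - 5)*(m - 3)*(m^2 - 8*m + 16) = (m - 5)*(m - 4)*(m - 3)*(m - 4)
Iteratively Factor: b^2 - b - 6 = (b - 3)*(b + 2)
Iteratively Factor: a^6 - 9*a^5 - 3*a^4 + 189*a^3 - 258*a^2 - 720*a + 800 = (a - 5)*(a^5 - 4*a^4 - 23*a^3 + 74*a^2 + 112*a - 160) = (a - 5)^2*(a^4 + a^3 - 18*a^2 - 16*a + 32) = (a - 5)^2*(a + 2)*(a^3 - a^2 - 16*a + 16) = (a - 5)^2*(a - 4)*(a + 2)*(a^2 + 3*a - 4) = (a - 5)^2*(a - 4)*(a + 2)*(a + 4)*(a - 1)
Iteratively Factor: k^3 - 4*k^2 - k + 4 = (k + 1)*(k^2 - 5*k + 4) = (k - 1)*(k + 1)*(k - 4)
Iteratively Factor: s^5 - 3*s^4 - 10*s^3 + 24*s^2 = (s + 3)*(s^4 - 6*s^3 + 8*s^2) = s*(s + 3)*(s^3 - 6*s^2 + 8*s) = s^2*(s + 3)*(s^2 - 6*s + 8) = s^2*(s - 2)*(s + 3)*(s - 4)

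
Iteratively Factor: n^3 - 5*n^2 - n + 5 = (n + 1)*(n^2 - 6*n + 5) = (n - 5)*(n + 1)*(n - 1)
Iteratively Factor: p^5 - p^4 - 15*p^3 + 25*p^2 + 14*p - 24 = (p + 4)*(p^4 - 5*p^3 + 5*p^2 + 5*p - 6) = (p - 1)*(p + 4)*(p^3 - 4*p^2 + p + 6) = (p - 3)*(p - 1)*(p + 4)*(p^2 - p - 2) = (p - 3)*(p - 1)*(p + 1)*(p + 4)*(p - 2)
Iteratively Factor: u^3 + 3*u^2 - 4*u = (u + 4)*(u^2 - u) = (u - 1)*(u + 4)*(u)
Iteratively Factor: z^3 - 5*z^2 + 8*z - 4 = (z - 1)*(z^2 - 4*z + 4) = (z - 2)*(z - 1)*(z - 2)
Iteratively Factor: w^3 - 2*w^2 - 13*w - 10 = (w - 5)*(w^2 + 3*w + 2) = (w - 5)*(w + 1)*(w + 2)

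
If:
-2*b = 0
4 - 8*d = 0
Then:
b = 0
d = 1/2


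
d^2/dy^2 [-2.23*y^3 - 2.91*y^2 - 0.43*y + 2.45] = -13.38*y - 5.82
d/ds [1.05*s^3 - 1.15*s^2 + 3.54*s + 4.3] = 3.15*s^2 - 2.3*s + 3.54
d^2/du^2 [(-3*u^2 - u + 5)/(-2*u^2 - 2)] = (u^3 - 24*u^2 - 3*u + 8)/(u^6 + 3*u^4 + 3*u^2 + 1)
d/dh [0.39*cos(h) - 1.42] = -0.39*sin(h)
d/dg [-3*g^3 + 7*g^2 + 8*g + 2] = -9*g^2 + 14*g + 8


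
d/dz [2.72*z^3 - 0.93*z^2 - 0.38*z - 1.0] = 8.16*z^2 - 1.86*z - 0.38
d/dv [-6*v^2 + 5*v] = 5 - 12*v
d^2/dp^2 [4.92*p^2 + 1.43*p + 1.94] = 9.84000000000000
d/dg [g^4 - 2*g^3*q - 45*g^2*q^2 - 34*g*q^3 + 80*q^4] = 4*g^3 - 6*g^2*q - 90*g*q^2 - 34*q^3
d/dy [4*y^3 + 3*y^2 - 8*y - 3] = 12*y^2 + 6*y - 8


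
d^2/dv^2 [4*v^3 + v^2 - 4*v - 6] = 24*v + 2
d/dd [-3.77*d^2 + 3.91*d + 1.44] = 3.91 - 7.54*d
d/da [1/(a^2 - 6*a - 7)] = 2*(3 - a)/(-a^2 + 6*a + 7)^2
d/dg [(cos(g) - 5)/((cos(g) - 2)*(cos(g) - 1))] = (cos(g)^2 - 10*cos(g) + 13)*sin(g)/((cos(g) - 2)^2*(cos(g) - 1)^2)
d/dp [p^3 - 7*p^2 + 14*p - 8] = 3*p^2 - 14*p + 14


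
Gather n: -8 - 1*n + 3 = -n - 5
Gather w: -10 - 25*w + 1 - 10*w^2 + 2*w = -10*w^2 - 23*w - 9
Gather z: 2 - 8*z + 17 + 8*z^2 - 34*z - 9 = 8*z^2 - 42*z + 10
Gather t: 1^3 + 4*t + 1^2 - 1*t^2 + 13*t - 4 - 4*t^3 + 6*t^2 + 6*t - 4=-4*t^3 + 5*t^2 + 23*t - 6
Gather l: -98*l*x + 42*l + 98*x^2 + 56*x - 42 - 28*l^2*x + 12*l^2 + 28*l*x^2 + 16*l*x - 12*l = l^2*(12 - 28*x) + l*(28*x^2 - 82*x + 30) + 98*x^2 + 56*x - 42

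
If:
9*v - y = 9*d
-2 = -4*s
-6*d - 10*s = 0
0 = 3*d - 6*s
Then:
No Solution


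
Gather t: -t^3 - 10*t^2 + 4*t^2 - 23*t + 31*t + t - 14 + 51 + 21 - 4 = -t^3 - 6*t^2 + 9*t + 54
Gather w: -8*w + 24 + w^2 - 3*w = w^2 - 11*w + 24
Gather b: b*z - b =b*(z - 1)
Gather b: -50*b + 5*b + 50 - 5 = 45 - 45*b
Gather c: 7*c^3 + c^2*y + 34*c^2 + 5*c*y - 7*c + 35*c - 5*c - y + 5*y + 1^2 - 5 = 7*c^3 + c^2*(y + 34) + c*(5*y + 23) + 4*y - 4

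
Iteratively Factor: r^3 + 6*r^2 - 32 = (r + 4)*(r^2 + 2*r - 8) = (r - 2)*(r + 4)*(r + 4)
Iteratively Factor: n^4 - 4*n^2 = (n)*(n^3 - 4*n) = n*(n - 2)*(n^2 + 2*n) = n^2*(n - 2)*(n + 2)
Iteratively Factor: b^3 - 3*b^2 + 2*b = (b - 1)*(b^2 - 2*b) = (b - 2)*(b - 1)*(b)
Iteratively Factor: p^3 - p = (p)*(p^2 - 1) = p*(p + 1)*(p - 1)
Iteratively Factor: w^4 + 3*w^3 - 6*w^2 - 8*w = (w - 2)*(w^3 + 5*w^2 + 4*w) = (w - 2)*(w + 4)*(w^2 + w) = (w - 2)*(w + 1)*(w + 4)*(w)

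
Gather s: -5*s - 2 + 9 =7 - 5*s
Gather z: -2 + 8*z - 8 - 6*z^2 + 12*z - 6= -6*z^2 + 20*z - 16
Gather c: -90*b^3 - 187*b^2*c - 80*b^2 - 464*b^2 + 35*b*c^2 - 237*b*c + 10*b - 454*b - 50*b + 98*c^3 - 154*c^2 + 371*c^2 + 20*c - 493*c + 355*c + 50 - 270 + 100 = -90*b^3 - 544*b^2 - 494*b + 98*c^3 + c^2*(35*b + 217) + c*(-187*b^2 - 237*b - 118) - 120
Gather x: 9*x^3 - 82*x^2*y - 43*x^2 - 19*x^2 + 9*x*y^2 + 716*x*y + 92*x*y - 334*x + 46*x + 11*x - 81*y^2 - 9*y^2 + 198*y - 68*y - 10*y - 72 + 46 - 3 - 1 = 9*x^3 + x^2*(-82*y - 62) + x*(9*y^2 + 808*y - 277) - 90*y^2 + 120*y - 30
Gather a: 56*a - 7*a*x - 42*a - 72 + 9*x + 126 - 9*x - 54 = a*(14 - 7*x)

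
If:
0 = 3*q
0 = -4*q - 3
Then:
No Solution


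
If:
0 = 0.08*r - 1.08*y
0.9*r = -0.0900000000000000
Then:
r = -0.10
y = -0.01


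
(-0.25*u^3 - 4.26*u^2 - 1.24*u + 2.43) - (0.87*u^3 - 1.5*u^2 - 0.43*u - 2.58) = -1.12*u^3 - 2.76*u^2 - 0.81*u + 5.01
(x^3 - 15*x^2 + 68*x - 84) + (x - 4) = x^3 - 15*x^2 + 69*x - 88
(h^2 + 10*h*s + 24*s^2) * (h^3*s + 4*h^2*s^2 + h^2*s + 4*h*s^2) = h^5*s + 14*h^4*s^2 + h^4*s + 64*h^3*s^3 + 14*h^3*s^2 + 96*h^2*s^4 + 64*h^2*s^3 + 96*h*s^4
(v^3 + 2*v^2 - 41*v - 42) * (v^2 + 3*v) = v^5 + 5*v^4 - 35*v^3 - 165*v^2 - 126*v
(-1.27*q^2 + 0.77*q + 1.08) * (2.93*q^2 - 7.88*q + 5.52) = -3.7211*q^4 + 12.2637*q^3 - 9.9136*q^2 - 4.26*q + 5.9616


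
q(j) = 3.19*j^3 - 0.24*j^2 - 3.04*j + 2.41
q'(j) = 9.57*j^2 - 0.48*j - 3.04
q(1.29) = 4.94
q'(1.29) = 12.27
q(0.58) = 1.19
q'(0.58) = -0.10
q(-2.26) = -28.77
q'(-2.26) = 46.92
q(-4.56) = -291.19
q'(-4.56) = 198.14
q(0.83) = 1.55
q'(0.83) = 3.15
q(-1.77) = -10.65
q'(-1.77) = 27.79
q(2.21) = 28.95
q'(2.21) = 42.64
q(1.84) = 15.88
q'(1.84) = 28.48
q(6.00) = 664.57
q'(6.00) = 338.60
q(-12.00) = -5507.99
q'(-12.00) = 1380.80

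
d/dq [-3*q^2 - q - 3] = -6*q - 1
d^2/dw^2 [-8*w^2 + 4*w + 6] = -16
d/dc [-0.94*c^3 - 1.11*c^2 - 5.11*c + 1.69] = -2.82*c^2 - 2.22*c - 5.11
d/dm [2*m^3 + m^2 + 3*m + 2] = 6*m^2 + 2*m + 3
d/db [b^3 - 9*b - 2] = 3*b^2 - 9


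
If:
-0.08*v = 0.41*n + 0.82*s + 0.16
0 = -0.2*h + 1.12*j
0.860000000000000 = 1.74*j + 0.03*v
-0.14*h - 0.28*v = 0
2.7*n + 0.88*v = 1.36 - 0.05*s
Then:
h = 2.91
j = 0.52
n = 0.99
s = -0.55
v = -1.45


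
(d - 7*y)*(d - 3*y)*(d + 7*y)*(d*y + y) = d^4*y - 3*d^3*y^2 + d^3*y - 49*d^2*y^3 - 3*d^2*y^2 + 147*d*y^4 - 49*d*y^3 + 147*y^4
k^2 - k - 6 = (k - 3)*(k + 2)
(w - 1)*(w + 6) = w^2 + 5*w - 6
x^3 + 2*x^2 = x^2*(x + 2)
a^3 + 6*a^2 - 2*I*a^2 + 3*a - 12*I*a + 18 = (a + 6)*(a - 3*I)*(a + I)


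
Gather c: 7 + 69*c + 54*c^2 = 54*c^2 + 69*c + 7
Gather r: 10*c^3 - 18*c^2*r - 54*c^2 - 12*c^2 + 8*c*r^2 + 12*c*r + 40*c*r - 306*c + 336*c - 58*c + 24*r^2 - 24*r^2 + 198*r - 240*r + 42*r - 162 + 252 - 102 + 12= 10*c^3 - 66*c^2 + 8*c*r^2 - 28*c + r*(-18*c^2 + 52*c)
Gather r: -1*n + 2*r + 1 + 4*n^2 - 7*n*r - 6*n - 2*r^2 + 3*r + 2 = 4*n^2 - 7*n - 2*r^2 + r*(5 - 7*n) + 3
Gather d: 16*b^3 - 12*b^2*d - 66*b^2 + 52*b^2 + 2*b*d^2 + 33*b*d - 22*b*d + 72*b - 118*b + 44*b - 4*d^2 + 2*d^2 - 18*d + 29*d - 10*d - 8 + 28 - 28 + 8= 16*b^3 - 14*b^2 - 2*b + d^2*(2*b - 2) + d*(-12*b^2 + 11*b + 1)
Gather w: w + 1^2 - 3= w - 2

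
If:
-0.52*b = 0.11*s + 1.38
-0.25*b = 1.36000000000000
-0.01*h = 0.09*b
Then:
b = -5.44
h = 48.96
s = 13.17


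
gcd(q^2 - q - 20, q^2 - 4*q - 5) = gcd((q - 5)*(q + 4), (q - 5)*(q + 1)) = q - 5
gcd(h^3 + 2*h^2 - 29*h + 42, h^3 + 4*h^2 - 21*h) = h^2 + 4*h - 21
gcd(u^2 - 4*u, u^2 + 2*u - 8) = 1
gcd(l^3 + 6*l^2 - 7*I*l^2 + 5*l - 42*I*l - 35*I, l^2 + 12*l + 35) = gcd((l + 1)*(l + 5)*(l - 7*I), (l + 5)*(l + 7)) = l + 5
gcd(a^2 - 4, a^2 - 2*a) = a - 2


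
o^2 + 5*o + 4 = (o + 1)*(o + 4)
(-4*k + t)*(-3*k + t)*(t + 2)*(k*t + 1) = 12*k^3*t^2 + 24*k^3*t - 7*k^2*t^3 - 14*k^2*t^2 + 12*k^2*t + 24*k^2 + k*t^4 + 2*k*t^3 - 7*k*t^2 - 14*k*t + t^3 + 2*t^2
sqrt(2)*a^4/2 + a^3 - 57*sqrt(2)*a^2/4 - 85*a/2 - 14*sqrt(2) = (a - 4*sqrt(2))*(a + sqrt(2))*(a + 7*sqrt(2)/2)*(sqrt(2)*a/2 + 1/2)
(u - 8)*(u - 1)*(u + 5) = u^3 - 4*u^2 - 37*u + 40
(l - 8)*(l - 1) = l^2 - 9*l + 8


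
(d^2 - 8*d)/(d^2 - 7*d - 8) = d/(d + 1)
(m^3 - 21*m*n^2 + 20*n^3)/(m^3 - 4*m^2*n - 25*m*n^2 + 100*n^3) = (m - n)/(m - 5*n)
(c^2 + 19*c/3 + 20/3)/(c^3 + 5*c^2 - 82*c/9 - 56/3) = 3*(c + 5)/(3*c^2 + 11*c - 42)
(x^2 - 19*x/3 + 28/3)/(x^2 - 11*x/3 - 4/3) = (3*x - 7)/(3*x + 1)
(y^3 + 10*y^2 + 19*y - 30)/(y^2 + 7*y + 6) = (y^2 + 4*y - 5)/(y + 1)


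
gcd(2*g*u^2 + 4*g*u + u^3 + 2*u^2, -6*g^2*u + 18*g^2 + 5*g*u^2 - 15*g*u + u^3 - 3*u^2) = 1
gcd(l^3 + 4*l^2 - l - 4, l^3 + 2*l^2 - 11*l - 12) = l^2 + 5*l + 4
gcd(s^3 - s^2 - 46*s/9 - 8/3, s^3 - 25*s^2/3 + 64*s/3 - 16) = s - 3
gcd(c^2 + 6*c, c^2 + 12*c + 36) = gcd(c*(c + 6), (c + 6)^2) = c + 6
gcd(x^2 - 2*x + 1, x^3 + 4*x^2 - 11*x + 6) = x^2 - 2*x + 1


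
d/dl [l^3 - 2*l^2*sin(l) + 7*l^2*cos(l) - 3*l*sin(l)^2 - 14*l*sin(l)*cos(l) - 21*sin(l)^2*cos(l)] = -7*l^2*sin(l) - 2*l^2*cos(l) + 3*l^2 - 4*l*sin(l) - 3*l*sin(2*l) + 14*l*cos(l) - 14*l*cos(2*l) + 21*sin(l)/4 - 7*sin(2*l) - 63*sin(3*l)/4 + 3*cos(2*l)/2 - 3/2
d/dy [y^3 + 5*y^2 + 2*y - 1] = 3*y^2 + 10*y + 2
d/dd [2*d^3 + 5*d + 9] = 6*d^2 + 5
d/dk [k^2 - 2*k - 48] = 2*k - 2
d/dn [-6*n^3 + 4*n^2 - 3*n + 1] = -18*n^2 + 8*n - 3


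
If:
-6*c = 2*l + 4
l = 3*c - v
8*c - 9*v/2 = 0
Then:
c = -9/19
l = -11/19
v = -16/19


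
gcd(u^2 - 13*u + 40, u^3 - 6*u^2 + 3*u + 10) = u - 5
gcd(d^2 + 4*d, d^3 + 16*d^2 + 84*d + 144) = d + 4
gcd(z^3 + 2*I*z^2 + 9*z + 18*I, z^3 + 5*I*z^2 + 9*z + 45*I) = z^2 + 9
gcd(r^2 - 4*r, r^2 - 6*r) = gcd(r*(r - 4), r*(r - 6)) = r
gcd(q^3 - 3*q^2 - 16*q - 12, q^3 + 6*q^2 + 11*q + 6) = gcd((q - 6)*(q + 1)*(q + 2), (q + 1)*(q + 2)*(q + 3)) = q^2 + 3*q + 2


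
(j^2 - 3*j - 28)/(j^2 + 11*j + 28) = (j - 7)/(j + 7)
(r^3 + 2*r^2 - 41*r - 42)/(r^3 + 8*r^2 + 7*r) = (r - 6)/r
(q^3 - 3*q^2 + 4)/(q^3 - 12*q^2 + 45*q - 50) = (q^2 - q - 2)/(q^2 - 10*q + 25)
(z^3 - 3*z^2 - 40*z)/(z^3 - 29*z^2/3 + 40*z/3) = 3*(z + 5)/(3*z - 5)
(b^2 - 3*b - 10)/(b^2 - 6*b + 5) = (b + 2)/(b - 1)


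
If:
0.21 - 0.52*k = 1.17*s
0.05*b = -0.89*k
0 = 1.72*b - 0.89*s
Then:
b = 0.09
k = -0.01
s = 0.18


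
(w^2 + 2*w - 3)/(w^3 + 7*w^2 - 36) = (w - 1)/(w^2 + 4*w - 12)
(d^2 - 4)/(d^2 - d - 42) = (4 - d^2)/(-d^2 + d + 42)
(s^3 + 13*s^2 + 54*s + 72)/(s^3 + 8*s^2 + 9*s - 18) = (s + 4)/(s - 1)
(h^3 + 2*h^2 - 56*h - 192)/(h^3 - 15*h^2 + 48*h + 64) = (h^2 + 10*h + 24)/(h^2 - 7*h - 8)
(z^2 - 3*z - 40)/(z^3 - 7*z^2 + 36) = (z^2 - 3*z - 40)/(z^3 - 7*z^2 + 36)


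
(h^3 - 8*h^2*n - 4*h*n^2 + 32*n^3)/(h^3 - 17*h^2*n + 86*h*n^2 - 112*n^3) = (h + 2*n)/(h - 7*n)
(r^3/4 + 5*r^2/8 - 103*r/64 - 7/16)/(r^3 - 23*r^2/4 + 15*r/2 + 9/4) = (4*r^2 + 9*r - 28)/(16*(r^2 - 6*r + 9))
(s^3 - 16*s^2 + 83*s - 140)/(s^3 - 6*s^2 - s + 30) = (s^2 - 11*s + 28)/(s^2 - s - 6)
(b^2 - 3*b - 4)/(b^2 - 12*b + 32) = (b + 1)/(b - 8)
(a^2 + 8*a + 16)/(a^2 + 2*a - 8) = (a + 4)/(a - 2)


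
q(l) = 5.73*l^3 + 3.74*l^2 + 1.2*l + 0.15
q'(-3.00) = 133.47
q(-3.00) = -124.50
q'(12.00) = 2566.32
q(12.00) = 10454.55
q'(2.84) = 161.09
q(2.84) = 164.98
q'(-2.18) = 66.59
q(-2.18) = -44.06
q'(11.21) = 2245.22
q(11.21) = 8555.41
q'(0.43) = 7.59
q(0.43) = 1.81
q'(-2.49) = 89.15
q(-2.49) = -68.11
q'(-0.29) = 0.48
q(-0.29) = -0.02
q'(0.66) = 13.62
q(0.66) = 4.22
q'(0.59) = 11.60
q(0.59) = 3.34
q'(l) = 17.19*l^2 + 7.48*l + 1.2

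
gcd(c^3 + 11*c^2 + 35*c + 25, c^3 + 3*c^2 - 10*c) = c + 5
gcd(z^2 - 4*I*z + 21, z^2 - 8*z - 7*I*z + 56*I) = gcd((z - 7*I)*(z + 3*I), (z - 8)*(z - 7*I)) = z - 7*I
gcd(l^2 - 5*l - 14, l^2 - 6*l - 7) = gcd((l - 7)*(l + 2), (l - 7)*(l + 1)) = l - 7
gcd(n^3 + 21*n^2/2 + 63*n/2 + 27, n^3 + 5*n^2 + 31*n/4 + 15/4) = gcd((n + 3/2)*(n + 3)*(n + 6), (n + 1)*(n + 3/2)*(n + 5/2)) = n + 3/2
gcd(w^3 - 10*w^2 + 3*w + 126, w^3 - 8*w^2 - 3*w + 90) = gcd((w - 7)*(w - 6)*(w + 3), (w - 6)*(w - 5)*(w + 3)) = w^2 - 3*w - 18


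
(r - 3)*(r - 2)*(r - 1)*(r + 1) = r^4 - 5*r^3 + 5*r^2 + 5*r - 6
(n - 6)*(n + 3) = n^2 - 3*n - 18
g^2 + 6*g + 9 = (g + 3)^2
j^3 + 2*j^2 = j^2*(j + 2)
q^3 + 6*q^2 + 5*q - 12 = (q - 1)*(q + 3)*(q + 4)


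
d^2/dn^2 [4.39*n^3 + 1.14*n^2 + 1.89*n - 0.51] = 26.34*n + 2.28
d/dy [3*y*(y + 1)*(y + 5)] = 9*y^2 + 36*y + 15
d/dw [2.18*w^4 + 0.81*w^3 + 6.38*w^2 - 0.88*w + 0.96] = 8.72*w^3 + 2.43*w^2 + 12.76*w - 0.88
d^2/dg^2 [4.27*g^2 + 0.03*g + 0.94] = 8.54000000000000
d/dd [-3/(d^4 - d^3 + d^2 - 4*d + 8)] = 3*(4*d^3 - 3*d^2 + 2*d - 4)/(d^4 - d^3 + d^2 - 4*d + 8)^2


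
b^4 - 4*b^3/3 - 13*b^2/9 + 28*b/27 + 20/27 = (b - 5/3)*(b - 1)*(b + 2/3)^2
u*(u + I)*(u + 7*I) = u^3 + 8*I*u^2 - 7*u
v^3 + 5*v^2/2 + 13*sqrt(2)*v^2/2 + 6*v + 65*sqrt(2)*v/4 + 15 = (v + 5/2)*(v + sqrt(2)/2)*(v + 6*sqrt(2))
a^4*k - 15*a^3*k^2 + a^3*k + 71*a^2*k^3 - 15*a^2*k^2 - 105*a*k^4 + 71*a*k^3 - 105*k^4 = (a - 7*k)*(a - 5*k)*(a - 3*k)*(a*k + k)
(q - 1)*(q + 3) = q^2 + 2*q - 3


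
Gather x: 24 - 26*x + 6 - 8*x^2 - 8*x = -8*x^2 - 34*x + 30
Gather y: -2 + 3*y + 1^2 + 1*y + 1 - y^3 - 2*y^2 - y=-y^3 - 2*y^2 + 3*y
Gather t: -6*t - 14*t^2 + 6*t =-14*t^2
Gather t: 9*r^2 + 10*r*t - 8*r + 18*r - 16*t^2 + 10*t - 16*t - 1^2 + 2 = 9*r^2 + 10*r - 16*t^2 + t*(10*r - 6) + 1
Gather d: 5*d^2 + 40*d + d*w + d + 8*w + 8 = 5*d^2 + d*(w + 41) + 8*w + 8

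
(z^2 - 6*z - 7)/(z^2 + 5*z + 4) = (z - 7)/(z + 4)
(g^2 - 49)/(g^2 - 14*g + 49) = (g + 7)/(g - 7)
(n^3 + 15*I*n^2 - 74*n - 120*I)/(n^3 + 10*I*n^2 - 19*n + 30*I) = (n + 4*I)/(n - I)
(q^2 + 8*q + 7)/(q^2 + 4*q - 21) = (q + 1)/(q - 3)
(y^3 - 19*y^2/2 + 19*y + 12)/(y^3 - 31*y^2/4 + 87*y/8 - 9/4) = 4*(2*y^2 - 7*y - 4)/(8*y^2 - 14*y + 3)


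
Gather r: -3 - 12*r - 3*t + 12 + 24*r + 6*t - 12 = 12*r + 3*t - 3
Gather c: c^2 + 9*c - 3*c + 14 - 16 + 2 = c^2 + 6*c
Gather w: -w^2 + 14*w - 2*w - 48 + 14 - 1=-w^2 + 12*w - 35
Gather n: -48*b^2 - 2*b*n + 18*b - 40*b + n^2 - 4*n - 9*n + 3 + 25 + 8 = -48*b^2 - 22*b + n^2 + n*(-2*b - 13) + 36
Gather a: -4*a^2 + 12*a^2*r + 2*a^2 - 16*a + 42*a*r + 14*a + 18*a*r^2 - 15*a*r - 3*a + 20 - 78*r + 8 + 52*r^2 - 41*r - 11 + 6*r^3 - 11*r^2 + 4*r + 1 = a^2*(12*r - 2) + a*(18*r^2 + 27*r - 5) + 6*r^3 + 41*r^2 - 115*r + 18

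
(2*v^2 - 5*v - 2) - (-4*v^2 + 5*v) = 6*v^2 - 10*v - 2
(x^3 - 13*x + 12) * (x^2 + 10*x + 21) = x^5 + 10*x^4 + 8*x^3 - 118*x^2 - 153*x + 252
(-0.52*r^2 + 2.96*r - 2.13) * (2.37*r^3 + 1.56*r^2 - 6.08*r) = -1.2324*r^5 + 6.204*r^4 + 2.7311*r^3 - 21.3196*r^2 + 12.9504*r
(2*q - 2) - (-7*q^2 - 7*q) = 7*q^2 + 9*q - 2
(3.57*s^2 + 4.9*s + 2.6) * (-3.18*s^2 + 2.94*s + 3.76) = -11.3526*s^4 - 5.0862*s^3 + 19.5612*s^2 + 26.068*s + 9.776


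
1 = 1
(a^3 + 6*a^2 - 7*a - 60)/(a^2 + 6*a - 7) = (a^3 + 6*a^2 - 7*a - 60)/(a^2 + 6*a - 7)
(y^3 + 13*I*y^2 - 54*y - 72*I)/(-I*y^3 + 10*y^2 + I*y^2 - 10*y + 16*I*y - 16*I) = (I*y^3 - 13*y^2 - 54*I*y + 72)/(y^3 + y^2*(-1 + 10*I) + y*(-16 - 10*I) + 16)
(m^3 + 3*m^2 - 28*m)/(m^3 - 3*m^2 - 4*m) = (m + 7)/(m + 1)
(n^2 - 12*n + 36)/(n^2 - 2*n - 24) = (n - 6)/(n + 4)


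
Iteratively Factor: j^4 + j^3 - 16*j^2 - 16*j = (j)*(j^3 + j^2 - 16*j - 16) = j*(j + 1)*(j^2 - 16) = j*(j + 1)*(j + 4)*(j - 4)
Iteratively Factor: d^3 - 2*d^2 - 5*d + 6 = (d - 3)*(d^2 + d - 2) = (d - 3)*(d + 2)*(d - 1)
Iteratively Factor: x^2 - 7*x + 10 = (x - 2)*(x - 5)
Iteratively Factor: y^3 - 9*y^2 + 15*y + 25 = (y - 5)*(y^2 - 4*y - 5) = (y - 5)^2*(y + 1)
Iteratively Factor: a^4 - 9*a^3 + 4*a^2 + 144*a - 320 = (a - 4)*(a^3 - 5*a^2 - 16*a + 80) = (a - 5)*(a - 4)*(a^2 - 16) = (a - 5)*(a - 4)^2*(a + 4)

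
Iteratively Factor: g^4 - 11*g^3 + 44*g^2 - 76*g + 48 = (g - 2)*(g^3 - 9*g^2 + 26*g - 24) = (g - 2)^2*(g^2 - 7*g + 12) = (g - 4)*(g - 2)^2*(g - 3)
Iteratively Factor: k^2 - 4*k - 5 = (k - 5)*(k + 1)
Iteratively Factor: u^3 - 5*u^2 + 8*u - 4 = (u - 1)*(u^2 - 4*u + 4) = (u - 2)*(u - 1)*(u - 2)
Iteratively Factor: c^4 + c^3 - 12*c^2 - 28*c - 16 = (c + 2)*(c^3 - c^2 - 10*c - 8) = (c - 4)*(c + 2)*(c^2 + 3*c + 2) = (c - 4)*(c + 2)^2*(c + 1)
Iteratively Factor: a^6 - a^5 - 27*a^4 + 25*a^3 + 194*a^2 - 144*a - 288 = (a + 4)*(a^5 - 5*a^4 - 7*a^3 + 53*a^2 - 18*a - 72) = (a - 4)*(a + 4)*(a^4 - a^3 - 11*a^2 + 9*a + 18) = (a - 4)*(a - 3)*(a + 4)*(a^3 + 2*a^2 - 5*a - 6) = (a - 4)*(a - 3)*(a + 1)*(a + 4)*(a^2 + a - 6) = (a - 4)*(a - 3)*(a - 2)*(a + 1)*(a + 4)*(a + 3)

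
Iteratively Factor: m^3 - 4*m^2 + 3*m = (m - 3)*(m^2 - m) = (m - 3)*(m - 1)*(m)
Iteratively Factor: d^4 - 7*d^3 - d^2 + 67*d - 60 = (d - 4)*(d^3 - 3*d^2 - 13*d + 15) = (d - 4)*(d - 1)*(d^2 - 2*d - 15) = (d - 5)*(d - 4)*(d - 1)*(d + 3)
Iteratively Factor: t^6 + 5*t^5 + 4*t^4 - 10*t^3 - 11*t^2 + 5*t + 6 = (t - 1)*(t^5 + 6*t^4 + 10*t^3 - 11*t - 6) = (t - 1)^2*(t^4 + 7*t^3 + 17*t^2 + 17*t + 6) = (t - 1)^2*(t + 1)*(t^3 + 6*t^2 + 11*t + 6) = (t - 1)^2*(t + 1)*(t + 3)*(t^2 + 3*t + 2) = (t - 1)^2*(t + 1)*(t + 2)*(t + 3)*(t + 1)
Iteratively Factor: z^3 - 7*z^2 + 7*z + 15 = (z + 1)*(z^2 - 8*z + 15) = (z - 3)*(z + 1)*(z - 5)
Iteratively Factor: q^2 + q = (q + 1)*(q)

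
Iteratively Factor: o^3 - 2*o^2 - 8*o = (o - 4)*(o^2 + 2*o) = (o - 4)*(o + 2)*(o)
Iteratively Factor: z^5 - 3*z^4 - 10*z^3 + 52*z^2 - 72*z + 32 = (z - 2)*(z^4 - z^3 - 12*z^2 + 28*z - 16) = (z - 2)*(z + 4)*(z^3 - 5*z^2 + 8*z - 4) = (z - 2)^2*(z + 4)*(z^2 - 3*z + 2) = (z - 2)^2*(z - 1)*(z + 4)*(z - 2)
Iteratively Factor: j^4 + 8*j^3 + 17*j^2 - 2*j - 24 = (j + 2)*(j^3 + 6*j^2 + 5*j - 12) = (j - 1)*(j + 2)*(j^2 + 7*j + 12) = (j - 1)*(j + 2)*(j + 3)*(j + 4)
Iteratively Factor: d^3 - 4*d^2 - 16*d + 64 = (d - 4)*(d^2 - 16) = (d - 4)*(d + 4)*(d - 4)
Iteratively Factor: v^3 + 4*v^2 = (v)*(v^2 + 4*v) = v*(v + 4)*(v)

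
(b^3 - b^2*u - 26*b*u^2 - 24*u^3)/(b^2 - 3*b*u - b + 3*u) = (b^3 - b^2*u - 26*b*u^2 - 24*u^3)/(b^2 - 3*b*u - b + 3*u)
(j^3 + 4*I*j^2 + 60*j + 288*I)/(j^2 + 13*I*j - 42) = (j^2 - 2*I*j + 48)/(j + 7*I)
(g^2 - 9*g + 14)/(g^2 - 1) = (g^2 - 9*g + 14)/(g^2 - 1)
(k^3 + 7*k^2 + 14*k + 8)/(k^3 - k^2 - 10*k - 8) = (k + 4)/(k - 4)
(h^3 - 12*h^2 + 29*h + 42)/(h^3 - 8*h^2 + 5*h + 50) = (h^3 - 12*h^2 + 29*h + 42)/(h^3 - 8*h^2 + 5*h + 50)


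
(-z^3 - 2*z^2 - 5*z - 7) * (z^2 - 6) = -z^5 - 2*z^4 + z^3 + 5*z^2 + 30*z + 42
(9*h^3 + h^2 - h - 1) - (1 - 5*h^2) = 9*h^3 + 6*h^2 - h - 2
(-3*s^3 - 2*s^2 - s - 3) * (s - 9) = -3*s^4 + 25*s^3 + 17*s^2 + 6*s + 27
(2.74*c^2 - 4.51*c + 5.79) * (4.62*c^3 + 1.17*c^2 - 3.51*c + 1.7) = 12.6588*c^5 - 17.6304*c^4 + 11.8557*c^3 + 27.2624*c^2 - 27.9899*c + 9.843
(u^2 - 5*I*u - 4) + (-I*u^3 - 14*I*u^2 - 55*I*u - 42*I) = -I*u^3 + u^2 - 14*I*u^2 - 60*I*u - 4 - 42*I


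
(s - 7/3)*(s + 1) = s^2 - 4*s/3 - 7/3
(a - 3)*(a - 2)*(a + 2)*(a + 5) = a^4 + 2*a^3 - 19*a^2 - 8*a + 60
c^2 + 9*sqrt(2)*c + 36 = (c + 3*sqrt(2))*(c + 6*sqrt(2))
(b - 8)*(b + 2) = b^2 - 6*b - 16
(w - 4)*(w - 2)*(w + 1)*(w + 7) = w^4 + 2*w^3 - 33*w^2 + 22*w + 56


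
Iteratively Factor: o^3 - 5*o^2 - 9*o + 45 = (o + 3)*(o^2 - 8*o + 15) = (o - 3)*(o + 3)*(o - 5)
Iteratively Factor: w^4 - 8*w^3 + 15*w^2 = (w)*(w^3 - 8*w^2 + 15*w) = w^2*(w^2 - 8*w + 15) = w^2*(w - 5)*(w - 3)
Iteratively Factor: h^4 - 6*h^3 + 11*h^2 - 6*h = (h - 3)*(h^3 - 3*h^2 + 2*h) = (h - 3)*(h - 1)*(h^2 - 2*h) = h*(h - 3)*(h - 1)*(h - 2)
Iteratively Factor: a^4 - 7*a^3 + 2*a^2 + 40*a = (a - 5)*(a^3 - 2*a^2 - 8*a) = a*(a - 5)*(a^2 - 2*a - 8) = a*(a - 5)*(a + 2)*(a - 4)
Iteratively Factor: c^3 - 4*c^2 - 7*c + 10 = (c + 2)*(c^2 - 6*c + 5) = (c - 1)*(c + 2)*(c - 5)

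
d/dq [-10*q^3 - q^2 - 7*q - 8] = -30*q^2 - 2*q - 7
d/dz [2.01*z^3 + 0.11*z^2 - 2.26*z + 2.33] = 6.03*z^2 + 0.22*z - 2.26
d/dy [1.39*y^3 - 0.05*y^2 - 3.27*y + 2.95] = 4.17*y^2 - 0.1*y - 3.27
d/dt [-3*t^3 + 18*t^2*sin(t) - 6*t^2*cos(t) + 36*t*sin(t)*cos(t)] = 6*t^2*sin(t) + 18*t^2*cos(t) - 9*t^2 + 36*t*sin(t) - 12*t*cos(t) + 36*t*cos(2*t) + 18*sin(2*t)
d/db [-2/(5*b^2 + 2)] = 20*b/(5*b^2 + 2)^2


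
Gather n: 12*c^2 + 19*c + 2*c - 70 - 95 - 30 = 12*c^2 + 21*c - 195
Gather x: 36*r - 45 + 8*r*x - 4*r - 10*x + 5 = 32*r + x*(8*r - 10) - 40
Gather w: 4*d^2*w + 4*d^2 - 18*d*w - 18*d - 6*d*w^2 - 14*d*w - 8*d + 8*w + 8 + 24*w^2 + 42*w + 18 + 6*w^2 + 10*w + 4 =4*d^2 - 26*d + w^2*(30 - 6*d) + w*(4*d^2 - 32*d + 60) + 30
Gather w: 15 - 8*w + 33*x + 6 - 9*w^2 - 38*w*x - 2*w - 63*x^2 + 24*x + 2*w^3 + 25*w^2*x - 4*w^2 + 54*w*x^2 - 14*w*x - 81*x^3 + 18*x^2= 2*w^3 + w^2*(25*x - 13) + w*(54*x^2 - 52*x - 10) - 81*x^3 - 45*x^2 + 57*x + 21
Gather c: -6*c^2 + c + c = -6*c^2 + 2*c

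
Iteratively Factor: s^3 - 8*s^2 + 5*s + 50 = (s + 2)*(s^2 - 10*s + 25) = (s - 5)*(s + 2)*(s - 5)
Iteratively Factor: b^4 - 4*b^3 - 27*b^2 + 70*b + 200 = (b + 2)*(b^3 - 6*b^2 - 15*b + 100) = (b - 5)*(b + 2)*(b^2 - b - 20) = (b - 5)*(b + 2)*(b + 4)*(b - 5)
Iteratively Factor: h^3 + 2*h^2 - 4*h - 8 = (h + 2)*(h^2 - 4) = (h + 2)^2*(h - 2)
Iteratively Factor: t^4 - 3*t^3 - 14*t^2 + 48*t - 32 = (t - 4)*(t^3 + t^2 - 10*t + 8) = (t - 4)*(t - 2)*(t^2 + 3*t - 4) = (t - 4)*(t - 2)*(t - 1)*(t + 4)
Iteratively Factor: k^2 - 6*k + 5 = (k - 1)*(k - 5)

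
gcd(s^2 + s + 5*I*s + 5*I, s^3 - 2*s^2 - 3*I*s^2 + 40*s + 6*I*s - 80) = s + 5*I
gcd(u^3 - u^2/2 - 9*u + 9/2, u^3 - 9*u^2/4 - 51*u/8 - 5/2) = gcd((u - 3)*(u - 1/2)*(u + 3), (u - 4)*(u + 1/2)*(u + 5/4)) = 1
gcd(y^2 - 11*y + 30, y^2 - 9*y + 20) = y - 5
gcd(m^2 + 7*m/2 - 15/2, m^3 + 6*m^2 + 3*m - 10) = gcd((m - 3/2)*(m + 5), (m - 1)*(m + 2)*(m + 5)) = m + 5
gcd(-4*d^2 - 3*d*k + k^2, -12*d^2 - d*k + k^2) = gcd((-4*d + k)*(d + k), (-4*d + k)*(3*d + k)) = 4*d - k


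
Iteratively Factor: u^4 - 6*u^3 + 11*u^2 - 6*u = (u - 1)*(u^3 - 5*u^2 + 6*u) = (u - 3)*(u - 1)*(u^2 - 2*u) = u*(u - 3)*(u - 1)*(u - 2)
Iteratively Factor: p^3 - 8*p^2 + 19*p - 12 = (p - 4)*(p^2 - 4*p + 3) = (p - 4)*(p - 3)*(p - 1)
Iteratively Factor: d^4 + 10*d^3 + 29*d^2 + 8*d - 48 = (d - 1)*(d^3 + 11*d^2 + 40*d + 48) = (d - 1)*(d + 4)*(d^2 + 7*d + 12) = (d - 1)*(d + 4)^2*(d + 3)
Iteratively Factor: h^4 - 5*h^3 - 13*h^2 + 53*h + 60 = (h + 1)*(h^3 - 6*h^2 - 7*h + 60) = (h - 4)*(h + 1)*(h^2 - 2*h - 15) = (h - 5)*(h - 4)*(h + 1)*(h + 3)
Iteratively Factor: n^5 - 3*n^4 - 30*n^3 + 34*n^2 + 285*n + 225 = (n - 5)*(n^4 + 2*n^3 - 20*n^2 - 66*n - 45) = (n - 5)*(n + 3)*(n^3 - n^2 - 17*n - 15) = (n - 5)^2*(n + 3)*(n^2 + 4*n + 3) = (n - 5)^2*(n + 1)*(n + 3)*(n + 3)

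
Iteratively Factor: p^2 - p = (p)*(p - 1)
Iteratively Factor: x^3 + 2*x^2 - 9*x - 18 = (x + 2)*(x^2 - 9) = (x + 2)*(x + 3)*(x - 3)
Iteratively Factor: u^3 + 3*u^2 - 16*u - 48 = (u - 4)*(u^2 + 7*u + 12) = (u - 4)*(u + 4)*(u + 3)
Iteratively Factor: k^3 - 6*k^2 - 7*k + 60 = (k + 3)*(k^2 - 9*k + 20) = (k - 5)*(k + 3)*(k - 4)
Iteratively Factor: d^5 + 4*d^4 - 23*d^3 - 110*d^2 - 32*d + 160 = (d + 4)*(d^4 - 23*d^2 - 18*d + 40) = (d + 2)*(d + 4)*(d^3 - 2*d^2 - 19*d + 20) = (d + 2)*(d + 4)^2*(d^2 - 6*d + 5) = (d - 5)*(d + 2)*(d + 4)^2*(d - 1)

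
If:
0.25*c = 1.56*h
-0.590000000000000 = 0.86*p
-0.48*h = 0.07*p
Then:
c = 0.62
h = 0.10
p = -0.69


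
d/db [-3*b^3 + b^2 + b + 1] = -9*b^2 + 2*b + 1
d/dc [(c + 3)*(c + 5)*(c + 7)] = 3*c^2 + 30*c + 71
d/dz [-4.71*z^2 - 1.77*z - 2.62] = -9.42*z - 1.77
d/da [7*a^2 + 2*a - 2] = 14*a + 2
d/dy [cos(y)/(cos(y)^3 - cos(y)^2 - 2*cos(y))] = (2*cos(y) - 1)*sin(y)/(sin(y)^2 + cos(y) + 1)^2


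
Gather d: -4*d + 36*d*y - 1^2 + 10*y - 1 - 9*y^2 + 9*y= d*(36*y - 4) - 9*y^2 + 19*y - 2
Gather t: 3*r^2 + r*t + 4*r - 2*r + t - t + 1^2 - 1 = 3*r^2 + r*t + 2*r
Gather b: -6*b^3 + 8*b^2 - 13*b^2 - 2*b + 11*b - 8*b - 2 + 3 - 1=-6*b^3 - 5*b^2 + b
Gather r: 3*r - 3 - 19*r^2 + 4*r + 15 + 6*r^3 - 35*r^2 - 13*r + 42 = 6*r^3 - 54*r^2 - 6*r + 54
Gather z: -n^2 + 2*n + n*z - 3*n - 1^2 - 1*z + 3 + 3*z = -n^2 - n + z*(n + 2) + 2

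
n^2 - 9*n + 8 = (n - 8)*(n - 1)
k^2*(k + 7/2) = k^3 + 7*k^2/2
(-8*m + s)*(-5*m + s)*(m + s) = 40*m^3 + 27*m^2*s - 12*m*s^2 + s^3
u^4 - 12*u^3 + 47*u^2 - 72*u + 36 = (u - 6)*(u - 3)*(u - 2)*(u - 1)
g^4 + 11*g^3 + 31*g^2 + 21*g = g*(g + 1)*(g + 3)*(g + 7)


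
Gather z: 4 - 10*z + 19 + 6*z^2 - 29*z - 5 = 6*z^2 - 39*z + 18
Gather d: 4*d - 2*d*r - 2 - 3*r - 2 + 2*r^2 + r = d*(4 - 2*r) + 2*r^2 - 2*r - 4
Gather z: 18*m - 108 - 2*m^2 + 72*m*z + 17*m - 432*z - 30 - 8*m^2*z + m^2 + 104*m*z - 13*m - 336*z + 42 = -m^2 + 22*m + z*(-8*m^2 + 176*m - 768) - 96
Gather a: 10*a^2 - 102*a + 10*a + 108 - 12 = 10*a^2 - 92*a + 96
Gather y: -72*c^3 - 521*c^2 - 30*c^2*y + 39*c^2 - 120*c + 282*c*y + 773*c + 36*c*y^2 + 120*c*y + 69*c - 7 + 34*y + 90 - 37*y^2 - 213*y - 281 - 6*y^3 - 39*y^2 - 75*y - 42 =-72*c^3 - 482*c^2 + 722*c - 6*y^3 + y^2*(36*c - 76) + y*(-30*c^2 + 402*c - 254) - 240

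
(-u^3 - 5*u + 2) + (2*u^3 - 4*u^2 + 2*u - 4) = u^3 - 4*u^2 - 3*u - 2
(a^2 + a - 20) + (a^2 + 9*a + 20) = 2*a^2 + 10*a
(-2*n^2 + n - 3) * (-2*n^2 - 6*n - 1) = 4*n^4 + 10*n^3 + 2*n^2 + 17*n + 3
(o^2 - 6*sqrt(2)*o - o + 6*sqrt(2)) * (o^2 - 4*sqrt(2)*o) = o^4 - 10*sqrt(2)*o^3 - o^3 + 10*sqrt(2)*o^2 + 48*o^2 - 48*o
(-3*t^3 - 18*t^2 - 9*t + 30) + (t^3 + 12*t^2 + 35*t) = -2*t^3 - 6*t^2 + 26*t + 30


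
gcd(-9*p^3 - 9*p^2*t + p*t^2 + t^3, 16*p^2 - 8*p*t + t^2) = 1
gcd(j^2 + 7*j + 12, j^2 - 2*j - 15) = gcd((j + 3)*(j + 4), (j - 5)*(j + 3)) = j + 3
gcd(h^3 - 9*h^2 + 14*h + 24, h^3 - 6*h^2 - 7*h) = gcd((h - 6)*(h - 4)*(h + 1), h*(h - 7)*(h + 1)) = h + 1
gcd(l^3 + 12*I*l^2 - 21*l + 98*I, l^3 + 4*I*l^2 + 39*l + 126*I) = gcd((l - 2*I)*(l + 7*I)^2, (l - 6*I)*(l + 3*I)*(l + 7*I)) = l + 7*I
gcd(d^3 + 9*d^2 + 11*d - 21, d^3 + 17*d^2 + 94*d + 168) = d + 7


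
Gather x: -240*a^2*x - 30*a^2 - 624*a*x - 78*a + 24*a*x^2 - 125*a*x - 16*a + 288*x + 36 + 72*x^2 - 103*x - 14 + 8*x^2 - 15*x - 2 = -30*a^2 - 94*a + x^2*(24*a + 80) + x*(-240*a^2 - 749*a + 170) + 20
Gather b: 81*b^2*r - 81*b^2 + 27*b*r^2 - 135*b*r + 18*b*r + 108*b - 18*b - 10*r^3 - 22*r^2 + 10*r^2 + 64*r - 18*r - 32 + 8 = b^2*(81*r - 81) + b*(27*r^2 - 117*r + 90) - 10*r^3 - 12*r^2 + 46*r - 24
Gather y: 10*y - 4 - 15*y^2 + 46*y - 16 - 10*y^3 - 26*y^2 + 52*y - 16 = -10*y^3 - 41*y^2 + 108*y - 36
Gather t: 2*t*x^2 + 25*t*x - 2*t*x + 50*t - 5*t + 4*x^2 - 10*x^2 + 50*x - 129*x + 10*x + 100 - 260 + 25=t*(2*x^2 + 23*x + 45) - 6*x^2 - 69*x - 135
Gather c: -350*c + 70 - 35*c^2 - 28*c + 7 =-35*c^2 - 378*c + 77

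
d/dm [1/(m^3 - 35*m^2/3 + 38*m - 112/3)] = 3*(-9*m^2 + 70*m - 114)/(3*m^3 - 35*m^2 + 114*m - 112)^2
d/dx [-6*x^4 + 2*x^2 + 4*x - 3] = -24*x^3 + 4*x + 4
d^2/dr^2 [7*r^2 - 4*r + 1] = 14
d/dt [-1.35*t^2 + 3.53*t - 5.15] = 3.53 - 2.7*t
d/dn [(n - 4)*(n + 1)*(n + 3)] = 3*n^2 - 13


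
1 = 1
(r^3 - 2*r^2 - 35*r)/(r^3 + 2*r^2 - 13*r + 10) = r*(r - 7)/(r^2 - 3*r + 2)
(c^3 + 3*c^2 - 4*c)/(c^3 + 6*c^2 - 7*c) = (c + 4)/(c + 7)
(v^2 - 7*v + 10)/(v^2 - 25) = (v - 2)/(v + 5)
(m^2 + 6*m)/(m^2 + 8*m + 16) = m*(m + 6)/(m^2 + 8*m + 16)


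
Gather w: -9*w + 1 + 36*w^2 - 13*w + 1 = 36*w^2 - 22*w + 2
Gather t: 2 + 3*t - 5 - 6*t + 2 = -3*t - 1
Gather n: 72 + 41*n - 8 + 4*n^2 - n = 4*n^2 + 40*n + 64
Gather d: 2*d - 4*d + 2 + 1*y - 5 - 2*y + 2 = -2*d - y - 1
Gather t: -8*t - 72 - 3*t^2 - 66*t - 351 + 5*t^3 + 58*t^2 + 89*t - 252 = 5*t^3 + 55*t^2 + 15*t - 675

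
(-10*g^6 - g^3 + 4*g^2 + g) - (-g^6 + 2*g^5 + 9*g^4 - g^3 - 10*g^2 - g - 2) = -9*g^6 - 2*g^5 - 9*g^4 + 14*g^2 + 2*g + 2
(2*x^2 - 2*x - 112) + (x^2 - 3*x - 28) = 3*x^2 - 5*x - 140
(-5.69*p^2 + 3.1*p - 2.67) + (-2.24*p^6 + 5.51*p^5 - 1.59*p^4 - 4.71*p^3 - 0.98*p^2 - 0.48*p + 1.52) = -2.24*p^6 + 5.51*p^5 - 1.59*p^4 - 4.71*p^3 - 6.67*p^2 + 2.62*p - 1.15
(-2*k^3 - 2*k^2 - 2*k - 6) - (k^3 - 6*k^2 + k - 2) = -3*k^3 + 4*k^2 - 3*k - 4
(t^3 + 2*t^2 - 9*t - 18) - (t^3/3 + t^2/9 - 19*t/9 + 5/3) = 2*t^3/3 + 17*t^2/9 - 62*t/9 - 59/3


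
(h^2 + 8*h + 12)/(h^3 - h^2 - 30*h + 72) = (h + 2)/(h^2 - 7*h + 12)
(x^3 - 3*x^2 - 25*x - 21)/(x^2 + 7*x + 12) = (x^2 - 6*x - 7)/(x + 4)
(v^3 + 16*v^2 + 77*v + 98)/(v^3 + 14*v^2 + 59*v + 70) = (v + 7)/(v + 5)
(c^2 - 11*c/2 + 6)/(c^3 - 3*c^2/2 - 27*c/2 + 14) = (2*c - 3)/(2*c^2 + 5*c - 7)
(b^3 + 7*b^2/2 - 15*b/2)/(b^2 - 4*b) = (2*b^2 + 7*b - 15)/(2*(b - 4))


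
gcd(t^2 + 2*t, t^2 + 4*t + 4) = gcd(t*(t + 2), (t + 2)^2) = t + 2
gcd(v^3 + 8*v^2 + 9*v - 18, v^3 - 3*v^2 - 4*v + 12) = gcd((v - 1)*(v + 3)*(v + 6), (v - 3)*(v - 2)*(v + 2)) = 1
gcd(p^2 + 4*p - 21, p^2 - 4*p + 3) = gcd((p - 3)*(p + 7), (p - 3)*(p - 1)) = p - 3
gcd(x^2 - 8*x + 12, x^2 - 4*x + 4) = x - 2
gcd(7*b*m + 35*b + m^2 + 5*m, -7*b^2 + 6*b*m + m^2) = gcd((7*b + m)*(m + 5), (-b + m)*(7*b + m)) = 7*b + m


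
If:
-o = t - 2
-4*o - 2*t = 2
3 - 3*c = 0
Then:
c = 1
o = -3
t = 5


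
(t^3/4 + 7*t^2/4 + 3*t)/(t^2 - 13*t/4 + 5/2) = t*(t^2 + 7*t + 12)/(4*t^2 - 13*t + 10)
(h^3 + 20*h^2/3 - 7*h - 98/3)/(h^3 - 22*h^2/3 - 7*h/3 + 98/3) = (h + 7)/(h - 7)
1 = 1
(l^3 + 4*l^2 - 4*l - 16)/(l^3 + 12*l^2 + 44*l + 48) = (l - 2)/(l + 6)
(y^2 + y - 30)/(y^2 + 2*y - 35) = (y + 6)/(y + 7)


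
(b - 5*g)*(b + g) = b^2 - 4*b*g - 5*g^2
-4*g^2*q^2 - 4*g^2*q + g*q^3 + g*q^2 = q*(-4*g + q)*(g*q + g)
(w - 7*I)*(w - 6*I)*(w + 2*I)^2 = w^4 - 9*I*w^3 + 6*w^2 - 116*I*w + 168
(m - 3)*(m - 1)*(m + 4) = m^3 - 13*m + 12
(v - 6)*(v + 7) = v^2 + v - 42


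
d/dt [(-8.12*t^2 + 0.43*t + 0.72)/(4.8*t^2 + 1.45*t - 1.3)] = (-13.838*t^2 + 14.2*t - 1.603)/(23.04*t^4 + 13.92*t^3 - 10.3775*t^2 - 3.77*t + 1.69)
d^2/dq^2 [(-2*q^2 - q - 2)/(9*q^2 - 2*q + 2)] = 2*(-117*q^3 - 378*q^2 + 162*q + 16)/(729*q^6 - 486*q^5 + 594*q^4 - 224*q^3 + 132*q^2 - 24*q + 8)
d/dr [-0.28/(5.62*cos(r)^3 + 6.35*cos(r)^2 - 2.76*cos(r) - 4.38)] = (-4.7208*cos(r)^2 - 3.556*cos(r) + 0.7728)*sin(r)/(5.62*cos(r)^3 + 6.35*cos(r)^2 - 2.76*cos(r) - 4.38)^2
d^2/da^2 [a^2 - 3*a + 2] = 2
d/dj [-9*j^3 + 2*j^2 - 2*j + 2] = -27*j^2 + 4*j - 2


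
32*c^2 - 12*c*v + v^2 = (-8*c + v)*(-4*c + v)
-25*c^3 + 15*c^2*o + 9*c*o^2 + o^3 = (-c + o)*(5*c + o)^2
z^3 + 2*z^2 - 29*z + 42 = (z - 3)*(z - 2)*(z + 7)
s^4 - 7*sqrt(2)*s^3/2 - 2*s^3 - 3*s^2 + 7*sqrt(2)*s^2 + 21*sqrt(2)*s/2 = s*(s - 3)*(s + 1)*(s - 7*sqrt(2)/2)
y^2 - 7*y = y*(y - 7)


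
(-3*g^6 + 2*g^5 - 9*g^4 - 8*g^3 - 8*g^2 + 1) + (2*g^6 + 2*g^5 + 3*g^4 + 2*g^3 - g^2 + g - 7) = -g^6 + 4*g^5 - 6*g^4 - 6*g^3 - 9*g^2 + g - 6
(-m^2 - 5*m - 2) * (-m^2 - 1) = m^4 + 5*m^3 + 3*m^2 + 5*m + 2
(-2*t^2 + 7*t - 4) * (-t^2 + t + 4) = 2*t^4 - 9*t^3 + 3*t^2 + 24*t - 16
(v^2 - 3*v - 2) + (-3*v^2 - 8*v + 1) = -2*v^2 - 11*v - 1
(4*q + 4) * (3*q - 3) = 12*q^2 - 12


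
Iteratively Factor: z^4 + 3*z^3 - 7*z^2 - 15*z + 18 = (z - 2)*(z^3 + 5*z^2 + 3*z - 9) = (z - 2)*(z + 3)*(z^2 + 2*z - 3) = (z - 2)*(z - 1)*(z + 3)*(z + 3)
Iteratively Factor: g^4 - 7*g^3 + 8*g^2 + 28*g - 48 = (g - 2)*(g^3 - 5*g^2 - 2*g + 24) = (g - 4)*(g - 2)*(g^2 - g - 6) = (g - 4)*(g - 2)*(g + 2)*(g - 3)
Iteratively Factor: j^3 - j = (j)*(j^2 - 1) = j*(j + 1)*(j - 1)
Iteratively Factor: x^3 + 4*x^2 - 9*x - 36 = (x + 3)*(x^2 + x - 12) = (x + 3)*(x + 4)*(x - 3)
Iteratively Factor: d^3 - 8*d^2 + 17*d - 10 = (d - 2)*(d^2 - 6*d + 5) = (d - 2)*(d - 1)*(d - 5)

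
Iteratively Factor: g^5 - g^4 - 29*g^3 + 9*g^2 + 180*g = (g + 3)*(g^4 - 4*g^3 - 17*g^2 + 60*g) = (g + 3)*(g + 4)*(g^3 - 8*g^2 + 15*g) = (g - 3)*(g + 3)*(g + 4)*(g^2 - 5*g) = g*(g - 3)*(g + 3)*(g + 4)*(g - 5)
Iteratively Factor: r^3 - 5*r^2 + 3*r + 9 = (r - 3)*(r^2 - 2*r - 3) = (r - 3)*(r + 1)*(r - 3)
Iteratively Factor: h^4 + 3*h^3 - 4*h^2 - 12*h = (h + 2)*(h^3 + h^2 - 6*h) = (h - 2)*(h + 2)*(h^2 + 3*h) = h*(h - 2)*(h + 2)*(h + 3)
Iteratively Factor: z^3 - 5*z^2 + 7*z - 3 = (z - 3)*(z^2 - 2*z + 1) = (z - 3)*(z - 1)*(z - 1)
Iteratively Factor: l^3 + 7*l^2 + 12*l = (l + 4)*(l^2 + 3*l) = l*(l + 4)*(l + 3)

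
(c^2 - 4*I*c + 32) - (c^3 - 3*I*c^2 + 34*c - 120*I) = -c^3 + c^2 + 3*I*c^2 - 34*c - 4*I*c + 32 + 120*I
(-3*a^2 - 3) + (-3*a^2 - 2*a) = -6*a^2 - 2*a - 3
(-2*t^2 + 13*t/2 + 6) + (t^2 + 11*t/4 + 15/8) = -t^2 + 37*t/4 + 63/8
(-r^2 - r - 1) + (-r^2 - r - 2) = -2*r^2 - 2*r - 3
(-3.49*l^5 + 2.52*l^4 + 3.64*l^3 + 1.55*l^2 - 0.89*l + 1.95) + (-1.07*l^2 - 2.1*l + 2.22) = -3.49*l^5 + 2.52*l^4 + 3.64*l^3 + 0.48*l^2 - 2.99*l + 4.17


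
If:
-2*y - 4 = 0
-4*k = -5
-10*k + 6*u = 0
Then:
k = 5/4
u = 25/12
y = -2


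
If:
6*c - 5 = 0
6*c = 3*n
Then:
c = 5/6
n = 5/3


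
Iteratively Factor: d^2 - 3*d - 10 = (d + 2)*(d - 5)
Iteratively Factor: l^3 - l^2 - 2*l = (l + 1)*(l^2 - 2*l) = l*(l + 1)*(l - 2)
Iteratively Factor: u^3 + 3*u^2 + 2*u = (u + 2)*(u^2 + u) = (u + 1)*(u + 2)*(u)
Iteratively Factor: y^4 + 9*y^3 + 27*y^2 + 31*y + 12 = (y + 1)*(y^3 + 8*y^2 + 19*y + 12) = (y + 1)*(y + 3)*(y^2 + 5*y + 4) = (y + 1)^2*(y + 3)*(y + 4)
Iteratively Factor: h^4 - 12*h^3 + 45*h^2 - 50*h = (h)*(h^3 - 12*h^2 + 45*h - 50) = h*(h - 5)*(h^2 - 7*h + 10) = h*(h - 5)*(h - 2)*(h - 5)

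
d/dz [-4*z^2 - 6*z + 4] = -8*z - 6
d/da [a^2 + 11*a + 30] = 2*a + 11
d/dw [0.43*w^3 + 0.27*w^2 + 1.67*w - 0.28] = 1.29*w^2 + 0.54*w + 1.67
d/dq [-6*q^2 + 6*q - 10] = 6 - 12*q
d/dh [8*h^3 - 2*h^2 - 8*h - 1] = 24*h^2 - 4*h - 8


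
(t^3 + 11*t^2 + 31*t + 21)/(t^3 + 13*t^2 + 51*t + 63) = (t + 1)/(t + 3)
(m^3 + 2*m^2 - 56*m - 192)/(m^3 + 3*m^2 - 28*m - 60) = (m^2 - 4*m - 32)/(m^2 - 3*m - 10)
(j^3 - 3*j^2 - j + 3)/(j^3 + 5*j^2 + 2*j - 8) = (j^2 - 2*j - 3)/(j^2 + 6*j + 8)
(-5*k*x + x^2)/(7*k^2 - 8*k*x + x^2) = x*(-5*k + x)/(7*k^2 - 8*k*x + x^2)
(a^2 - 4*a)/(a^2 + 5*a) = (a - 4)/(a + 5)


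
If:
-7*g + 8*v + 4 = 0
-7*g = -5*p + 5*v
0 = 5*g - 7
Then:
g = 7/5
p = 537/200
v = 29/40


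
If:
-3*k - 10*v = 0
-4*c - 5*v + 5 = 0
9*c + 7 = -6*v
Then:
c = -65/21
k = -730/63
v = 73/21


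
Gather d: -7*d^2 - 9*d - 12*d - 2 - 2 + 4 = -7*d^2 - 21*d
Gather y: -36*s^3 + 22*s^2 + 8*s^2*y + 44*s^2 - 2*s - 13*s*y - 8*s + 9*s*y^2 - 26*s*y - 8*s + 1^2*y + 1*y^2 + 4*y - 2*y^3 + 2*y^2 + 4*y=-36*s^3 + 66*s^2 - 18*s - 2*y^3 + y^2*(9*s + 3) + y*(8*s^2 - 39*s + 9)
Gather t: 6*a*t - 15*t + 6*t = t*(6*a - 9)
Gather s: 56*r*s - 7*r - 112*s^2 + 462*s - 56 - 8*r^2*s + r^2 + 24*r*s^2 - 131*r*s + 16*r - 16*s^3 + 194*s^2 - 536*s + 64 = r^2 + 9*r - 16*s^3 + s^2*(24*r + 82) + s*(-8*r^2 - 75*r - 74) + 8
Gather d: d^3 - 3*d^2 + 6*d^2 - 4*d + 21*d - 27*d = d^3 + 3*d^2 - 10*d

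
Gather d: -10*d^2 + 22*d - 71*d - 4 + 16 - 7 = -10*d^2 - 49*d + 5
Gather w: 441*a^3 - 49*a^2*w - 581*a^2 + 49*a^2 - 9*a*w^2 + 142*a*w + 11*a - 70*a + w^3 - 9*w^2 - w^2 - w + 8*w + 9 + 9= 441*a^3 - 532*a^2 - 59*a + w^3 + w^2*(-9*a - 10) + w*(-49*a^2 + 142*a + 7) + 18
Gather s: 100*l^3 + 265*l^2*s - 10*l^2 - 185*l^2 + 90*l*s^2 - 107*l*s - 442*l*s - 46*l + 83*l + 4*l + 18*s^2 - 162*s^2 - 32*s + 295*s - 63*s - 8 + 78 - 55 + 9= 100*l^3 - 195*l^2 + 41*l + s^2*(90*l - 144) + s*(265*l^2 - 549*l + 200) + 24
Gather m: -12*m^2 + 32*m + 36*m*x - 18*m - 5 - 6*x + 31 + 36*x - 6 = -12*m^2 + m*(36*x + 14) + 30*x + 20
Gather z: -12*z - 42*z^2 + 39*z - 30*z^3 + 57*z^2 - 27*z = -30*z^3 + 15*z^2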